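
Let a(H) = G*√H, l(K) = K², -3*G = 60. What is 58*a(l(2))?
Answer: -2320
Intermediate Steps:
G = -20 (G = -⅓*60 = -20)
a(H) = -20*√H
58*a(l(2)) = 58*(-20*√(2²)) = 58*(-20*√4) = 58*(-20*2) = 58*(-40) = -2320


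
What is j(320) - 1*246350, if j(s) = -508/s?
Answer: -19708127/80 ≈ -2.4635e+5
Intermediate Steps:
j(s) = -508/s
j(320) - 1*246350 = -508/320 - 1*246350 = -508*1/320 - 246350 = -127/80 - 246350 = -19708127/80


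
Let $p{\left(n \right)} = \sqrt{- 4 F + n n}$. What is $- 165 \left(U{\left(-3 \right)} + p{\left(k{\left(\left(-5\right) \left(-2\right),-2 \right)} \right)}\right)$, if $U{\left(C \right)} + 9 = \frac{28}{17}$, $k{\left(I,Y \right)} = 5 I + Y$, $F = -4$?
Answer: $\frac{20625}{17} - 660 \sqrt{145} \approx -6734.2$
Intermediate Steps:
$k{\left(I,Y \right)} = Y + 5 I$
$p{\left(n \right)} = \sqrt{16 + n^{2}}$ ($p{\left(n \right)} = \sqrt{\left(-4\right) \left(-4\right) + n n} = \sqrt{16 + n^{2}}$)
$U{\left(C \right)} = - \frac{125}{17}$ ($U{\left(C \right)} = -9 + \frac{28}{17} = - \frac{125}{17}$)
$- 165 \left(U{\left(-3 \right)} + p{\left(k{\left(\left(-5\right) \left(-2\right),-2 \right)} \right)}\right) = - 165 \left(- \frac{125}{17} + \sqrt{16 + \left(-2 + 5 \left(\left(-5\right) \left(-2\right)\right)\right)^{2}}\right) = - 165 \left(- \frac{125}{17} + \sqrt{16 + \left(-2 + 5 \cdot 10\right)^{2}}\right) = - 165 \left(- \frac{125}{17} + \sqrt{16 + \left(-2 + 50\right)^{2}}\right) = - 165 \left(- \frac{125}{17} + \sqrt{16 + 48^{2}}\right) = - 165 \left(- \frac{125}{17} + \sqrt{16 + 2304}\right) = - 165 \left(- \frac{125}{17} + \sqrt{2320}\right) = - 165 \left(- \frac{125}{17} + 4 \sqrt{145}\right) = \frac{20625}{17} - 660 \sqrt{145}$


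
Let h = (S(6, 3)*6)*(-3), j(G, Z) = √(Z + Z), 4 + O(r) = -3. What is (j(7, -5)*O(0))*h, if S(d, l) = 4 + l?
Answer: 882*I*√10 ≈ 2789.1*I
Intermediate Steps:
O(r) = -7 (O(r) = -4 - 3 = -7)
j(G, Z) = √2*√Z (j(G, Z) = √(2*Z) = √2*√Z)
h = -126 (h = ((4 + 3)*6)*(-3) = (7*6)*(-3) = 42*(-3) = -126)
(j(7, -5)*O(0))*h = ((√2*√(-5))*(-7))*(-126) = ((√2*(I*√5))*(-7))*(-126) = ((I*√10)*(-7))*(-126) = -7*I*√10*(-126) = 882*I*√10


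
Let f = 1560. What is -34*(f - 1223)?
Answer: -11458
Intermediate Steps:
-34*(f - 1223) = -34*(1560 - 1223) = -34*337 = -11458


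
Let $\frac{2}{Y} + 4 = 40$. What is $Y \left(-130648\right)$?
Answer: $- \frac{65324}{9} \approx -7258.2$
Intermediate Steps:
$Y = \frac{1}{18}$ ($Y = \frac{2}{-4 + 40} = \frac{2}{36} = 2 \cdot \frac{1}{36} = \frac{1}{18} \approx 0.055556$)
$Y \left(-130648\right) = \frac{1}{18} \left(-130648\right) = - \frac{65324}{9}$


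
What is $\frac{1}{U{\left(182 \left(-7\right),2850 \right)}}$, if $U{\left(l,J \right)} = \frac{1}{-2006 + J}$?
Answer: $844$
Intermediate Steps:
$\frac{1}{U{\left(182 \left(-7\right),2850 \right)}} = \frac{1}{\frac{1}{-2006 + 2850}} = \frac{1}{\frac{1}{844}} = 844$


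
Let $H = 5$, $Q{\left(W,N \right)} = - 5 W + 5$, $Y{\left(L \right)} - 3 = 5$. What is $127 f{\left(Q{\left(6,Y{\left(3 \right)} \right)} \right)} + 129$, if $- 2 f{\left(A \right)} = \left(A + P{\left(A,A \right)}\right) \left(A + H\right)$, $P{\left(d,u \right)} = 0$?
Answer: $-31621$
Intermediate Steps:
$Y{\left(L \right)} = 8$ ($Y{\left(L \right)} = 3 + 5 = 8$)
$Q{\left(W,N \right)} = 5 - 5 W$
$f{\left(A \right)} = - \frac{A \left(5 + A\right)}{2}$ ($f{\left(A \right)} = - \frac{\left(A + 0\right) \left(A + 5\right)}{2} = - \frac{A \left(5 + A\right)}{2}$)
$127 f{\left(Q{\left(6,Y{\left(3 \right)} \right)} \right)} + 129 = 127 \frac{\left(5 - 30\right) \left(-5 - \left(5 - 30\right)\right)}{2} + 129 = 127 \cdot \frac{1}{2} \left(-25\right) \left(-5 - -25\right) + 129 = 127 \cdot \frac{1}{2} \left(-25\right) \left(-5 + 25\right) + 129 = 127 \cdot \frac{1}{2} \left(-25\right) 20 + 129 = 127 \left(-250\right) + 129 = -31750 + 129 = -31621$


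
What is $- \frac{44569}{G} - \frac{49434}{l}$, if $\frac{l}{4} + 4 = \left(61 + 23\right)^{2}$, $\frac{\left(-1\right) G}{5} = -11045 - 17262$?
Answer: $- \frac{4126921771}{1996209640} \approx -2.0674$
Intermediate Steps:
$G = 141535$ ($G = - 5 \left(-11045 - 17262\right) = \left(-5\right) \left(-28307\right) = 141535$)
$l = 28208$ ($l = -16 + 4 \left(61 + 23\right)^{2} = -16 + 4 \cdot 84^{2} = -16 + 4 \cdot 7056 = -16 + 28224 = 28208$)
$- \frac{44569}{G} - \frac{49434}{l} = - \frac{44569}{141535} - \frac{49434}{28208} = \left(-44569\right) \frac{1}{141535} - \frac{24717}{14104} = - \frac{44569}{141535} - \frac{24717}{14104} = - \frac{4126921771}{1996209640}$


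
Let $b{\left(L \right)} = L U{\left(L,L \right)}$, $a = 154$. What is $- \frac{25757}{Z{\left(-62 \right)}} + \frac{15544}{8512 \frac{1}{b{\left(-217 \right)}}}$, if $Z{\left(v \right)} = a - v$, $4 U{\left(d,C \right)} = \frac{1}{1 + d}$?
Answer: $- \frac{15600023}{131328} \approx -118.79$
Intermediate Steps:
$U{\left(d,C \right)} = \frac{1}{4 \left(1 + d\right)}$
$b{\left(L \right)} = \frac{L}{4 \left(1 + L\right)}$ ($b{\left(L \right)} = L \frac{1}{4 \left(1 + L\right)} = \frac{L}{4 \left(1 + L\right)}$)
$Z{\left(v \right)} = 154 - v$
$- \frac{25757}{Z{\left(-62 \right)}} + \frac{15544}{8512 \frac{1}{b{\left(-217 \right)}}} = - \frac{25757}{154 - -62} + \frac{15544}{8512 \frac{1}{\frac{1}{4} \left(-217\right) \frac{1}{1 - 217}}} = - \frac{25757}{154 + 62} + \frac{15544}{8512 \frac{1}{\frac{1}{4} \left(-217\right) \frac{1}{-216}}} = - \frac{25757}{216} + \frac{15544}{8512 \frac{1}{\frac{1}{4} \left(-217\right) \left(- \frac{1}{216}\right)}} = \left(-25757\right) \frac{1}{216} + \frac{15544}{8512 \frac{1}{\frac{217}{864}}} = - \frac{25757}{216} + \frac{15544}{8512 \cdot \frac{864}{217}} = - \frac{25757}{216} + \frac{15544}{\frac{1050624}{31}} = - \frac{25757}{216} + 15544 \cdot \frac{31}{1050624} = - \frac{25757}{216} + \frac{60233}{131328} = - \frac{15600023}{131328}$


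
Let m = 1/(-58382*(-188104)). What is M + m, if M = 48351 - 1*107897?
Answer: -653927486651487/10981887728 ≈ -59546.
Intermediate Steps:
M = -59546 (M = 48351 - 107897 = -59546)
m = 1/10981887728 (m = -1/58382*(-1/188104) = 1/10981887728 ≈ 9.1059e-11)
M + m = -59546 + 1/10981887728 = -653927486651487/10981887728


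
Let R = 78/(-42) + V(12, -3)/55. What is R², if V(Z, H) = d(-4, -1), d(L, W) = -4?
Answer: 552049/148225 ≈ 3.7244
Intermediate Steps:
V(Z, H) = -4
R = -743/385 (R = 78/(-42) - 4/55 = 78*(-1/42) - 4*1/55 = -13/7 - 4/55 = -743/385 ≈ -1.9299)
R² = (-743/385)² = 552049/148225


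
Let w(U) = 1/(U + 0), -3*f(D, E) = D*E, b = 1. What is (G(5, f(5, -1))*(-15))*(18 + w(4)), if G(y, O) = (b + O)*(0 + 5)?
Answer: -3650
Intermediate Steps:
f(D, E) = -D*E/3
G(y, O) = 5 + 5*O (G(y, O) = (1 + O)*(0 + 5) = (1 + O)*5 = 5 + 5*O)
w(U) = 1/U
(G(5, f(5, -1))*(-15))*(18 + w(4)) = ((5 + 5*(-1/3*5*(-1)))*(-15))*(18 + 1/4) = ((5 + 5*(5/3))*(-15))*(18 + 1/4) = ((5 + 25/3)*(-15))*(73/4) = ((40/3)*(-15))*(73/4) = -200*73/4 = -3650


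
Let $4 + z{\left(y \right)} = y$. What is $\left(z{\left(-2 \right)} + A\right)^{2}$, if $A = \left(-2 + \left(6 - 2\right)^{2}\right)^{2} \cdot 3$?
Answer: $338724$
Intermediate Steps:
$z{\left(y \right)} = -4 + y$
$A = 588$ ($A = \left(-2 + 4^{2}\right)^{2} \cdot 3 = \left(-2 + 16\right)^{2} \cdot 3 = 14^{2} \cdot 3 = 196 \cdot 3 = 588$)
$\left(z{\left(-2 \right)} + A\right)^{2} = \left(\left(-4 - 2\right) + 588\right)^{2} = \left(-6 + 588\right)^{2} = 582^{2} = 338724$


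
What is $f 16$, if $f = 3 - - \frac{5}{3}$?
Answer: $\frac{224}{3} \approx 74.667$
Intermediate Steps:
$f = \frac{14}{3}$ ($f = 3 - \left(-5\right) \frac{1}{3} = 3 - - \frac{5}{3} = 3 + \frac{5}{3} = \frac{14}{3} \approx 4.6667$)
$f 16 = \frac{14}{3} \cdot 16 = \frac{224}{3}$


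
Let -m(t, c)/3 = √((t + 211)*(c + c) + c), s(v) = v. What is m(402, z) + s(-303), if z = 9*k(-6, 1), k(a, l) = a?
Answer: -303 - 27*I*√818 ≈ -303.0 - 772.22*I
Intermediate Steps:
z = -54 (z = 9*(-6) = -54)
m(t, c) = -3*√(c + 2*c*(211 + t)) (m(t, c) = -3*√((t + 211)*(c + c) + c) = -3*√((211 + t)*(2*c) + c) = -3*√(2*c*(211 + t) + c) = -3*√(c + 2*c*(211 + t)))
m(402, z) + s(-303) = -3*3*I*√6*√(423 + 2*402) - 303 = -3*3*I*√6*√(423 + 804) - 303 = -3*9*I*√818 - 303 = -27*I*√818 - 303 = -303 - 27*I*√818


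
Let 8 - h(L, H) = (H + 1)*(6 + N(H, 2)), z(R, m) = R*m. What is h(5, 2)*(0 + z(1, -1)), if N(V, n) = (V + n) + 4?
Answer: 34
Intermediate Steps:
N(V, n) = 4 + V + n
h(L, H) = 8 - (1 + H)*(12 + H) (h(L, H) = 8 - (H + 1)*(6 + (4 + H + 2)) = 8 - (1 + H)*(6 + (6 + H)) = 8 - (1 + H)*(12 + H))
h(5, 2)*(0 + z(1, -1)) = (-4 - 1*2**2 - 13*2)*(0 + 1*(-1)) = (-4 - 1*4 - 26)*(0 - 1) = (-4 - 4 - 26)*(-1) = -34*(-1) = 34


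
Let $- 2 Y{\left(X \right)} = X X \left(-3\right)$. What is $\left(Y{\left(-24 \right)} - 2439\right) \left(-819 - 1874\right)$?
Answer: $4241475$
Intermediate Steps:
$Y{\left(X \right)} = \frac{3 X^{2}}{2}$ ($Y{\left(X \right)} = - \frac{X X \left(-3\right)}{2} = - \frac{X^{2} \left(-3\right)}{2} = - \frac{\left(-3\right) X^{2}}{2} = \frac{3 X^{2}}{2}$)
$\left(Y{\left(-24 \right)} - 2439\right) \left(-819 - 1874\right) = \left(\frac{3 \left(-24\right)^{2}}{2} - 2439\right) \left(-819 - 1874\right) = \left(\frac{3}{2} \cdot 576 - 2439\right) \left(-2693\right) = \left(864 - 2439\right) \left(-2693\right) = \left(-1575\right) \left(-2693\right) = 4241475$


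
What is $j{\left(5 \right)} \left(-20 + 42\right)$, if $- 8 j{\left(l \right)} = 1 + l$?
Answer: $- \frac{33}{2} \approx -16.5$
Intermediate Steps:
$j{\left(l \right)} = - \frac{1}{8} - \frac{l}{8}$ ($j{\left(l \right)} = - \frac{1 + l}{8} = - \frac{1}{8} - \frac{l}{8}$)
$j{\left(5 \right)} \left(-20 + 42\right) = \left(- \frac{1}{8} - \frac{5}{8}\right) \left(-20 + 42\right) = \left(- \frac{1}{8} - \frac{5}{8}\right) 22 = \left(- \frac{3}{4}\right) 22 = - \frac{33}{2}$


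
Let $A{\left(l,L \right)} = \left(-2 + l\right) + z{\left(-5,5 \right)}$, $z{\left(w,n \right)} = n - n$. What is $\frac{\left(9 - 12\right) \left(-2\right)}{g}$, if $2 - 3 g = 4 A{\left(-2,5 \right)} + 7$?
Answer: $\frac{18}{11} \approx 1.6364$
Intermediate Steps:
$z{\left(w,n \right)} = 0$
$A{\left(l,L \right)} = -2 + l$ ($A{\left(l,L \right)} = \left(-2 + l\right) + 0 = -2 + l$)
$g = \frac{11}{3}$ ($g = \frac{2}{3} - \frac{4 \left(-2 - 2\right) + 7}{3} = \frac{2}{3} - \frac{4 \left(-4\right) + 7}{3} = \frac{2}{3} - \frac{-16 + 7}{3} = \frac{2}{3} - -3 = \frac{2}{3} + 3 = \frac{11}{3} \approx 3.6667$)
$\frac{\left(9 - 12\right) \left(-2\right)}{g} = \frac{\left(9 - 12\right) \left(-2\right)}{\frac{11}{3}} = \left(-3\right) \left(-2\right) \frac{3}{11} = 6 \cdot \frac{3}{11} = \frac{18}{11}$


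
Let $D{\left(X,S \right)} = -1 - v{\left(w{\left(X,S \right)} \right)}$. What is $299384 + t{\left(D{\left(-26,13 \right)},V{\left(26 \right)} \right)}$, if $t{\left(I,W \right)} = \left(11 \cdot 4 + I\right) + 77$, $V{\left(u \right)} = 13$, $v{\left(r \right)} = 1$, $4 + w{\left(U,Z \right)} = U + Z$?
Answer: $299503$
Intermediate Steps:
$w{\left(U,Z \right)} = -4 + U + Z$ ($w{\left(U,Z \right)} = -4 + \left(U + Z\right) = -4 + U + Z$)
$D{\left(X,S \right)} = -2$ ($D{\left(X,S \right)} = -1 - 1 = -2$)
$t{\left(I,W \right)} = 121 + I$ ($t{\left(I,W \right)} = \left(44 + I\right) + 77 = 121 + I$)
$299384 + t{\left(D{\left(-26,13 \right)},V{\left(26 \right)} \right)} = 299384 + \left(121 - 2\right) = 299384 + 119 = 299503$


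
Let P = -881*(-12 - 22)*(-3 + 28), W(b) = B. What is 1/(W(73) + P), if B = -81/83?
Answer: 83/62154469 ≈ 1.3354e-6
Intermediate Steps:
B = -81/83 (B = -81*1/83 = -81/83 ≈ -0.97590)
W(b) = -81/83
P = 748850 (P = -(-29954)*25 = -881*(-850) = 748850)
1/(W(73) + P) = 1/(-81/83 + 748850) = 1/(62154469/83) = 83/62154469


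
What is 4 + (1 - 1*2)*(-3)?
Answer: 7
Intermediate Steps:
4 + (1 - 1*2)*(-3) = 4 + (1 - 2)*(-3) = 4 - 1*(-3) = 4 + 3 = 7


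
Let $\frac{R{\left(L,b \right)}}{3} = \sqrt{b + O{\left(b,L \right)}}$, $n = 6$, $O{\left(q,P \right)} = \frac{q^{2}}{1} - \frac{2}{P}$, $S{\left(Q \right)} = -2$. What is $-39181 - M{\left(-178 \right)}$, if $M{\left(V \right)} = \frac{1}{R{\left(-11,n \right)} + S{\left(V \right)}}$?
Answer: $- \frac{80947957}{2066} - \frac{3 \sqrt{319}}{1033} \approx -39181.0$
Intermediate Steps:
$O{\left(q,P \right)} = q^{2} - \frac{2}{P}$ ($O{\left(q,P \right)} = q^{2} \cdot 1 - \frac{2}{P} = q^{2} - \frac{2}{P}$)
$R{\left(L,b \right)} = 3 \sqrt{b + b^{2} - \frac{2}{L}}$ ($R{\left(L,b \right)} = 3 \sqrt{b + \left(b^{2} - \frac{2}{L}\right)} = 3 \sqrt{b + b^{2} - \frac{2}{L}}$)
$M{\left(V \right)} = \frac{1}{-2 + \frac{12 \sqrt{319}}{11}}$ ($M{\left(V \right)} = \frac{1}{3 \sqrt{6 + 6^{2} - \frac{2}{-11}} - 2} = \frac{1}{3 \sqrt{6 + 36 - - \frac{2}{11}} - 2} = \frac{1}{3 \sqrt{6 + 36 + \frac{2}{11}} - 2} = \frac{1}{3 \sqrt{\frac{464}{11}} - 2} = \frac{1}{3 \frac{4 \sqrt{319}}{11} - 2} = \frac{1}{\frac{12 \sqrt{319}}{11} - 2} = \frac{1}{-2 + \frac{12 \sqrt{319}}{11}}$)
$-39181 - M{\left(-178 \right)} = -39181 - \left(\frac{11}{2066} + \frac{3 \sqrt{319}}{1033}\right) = - \frac{80947957}{2066} - \frac{3 \sqrt{319}}{1033}$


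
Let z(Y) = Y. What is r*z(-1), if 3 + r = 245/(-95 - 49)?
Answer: 677/144 ≈ 4.7014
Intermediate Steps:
r = -677/144 (r = -3 + 245/(-95 - 49) = -3 + 245/(-144) = -3 + 245*(-1/144) = -3 - 245/144 = -677/144 ≈ -4.7014)
r*z(-1) = -677/144*(-1) = 677/144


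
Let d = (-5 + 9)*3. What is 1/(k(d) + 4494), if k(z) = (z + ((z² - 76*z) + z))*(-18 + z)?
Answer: 1/8958 ≈ 0.00011163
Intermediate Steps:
d = 12 (d = 4*3 = 12)
k(z) = (-18 + z)*(z² - 74*z) (k(z) = (z + (z² - 75*z))*(-18 + z) = (z² - 74*z)*(-18 + z) = (-18 + z)*(z² - 74*z))
1/(k(d) + 4494) = 1/(12*(1332 + 12² - 92*12) + 4494) = 1/(12*(1332 + 144 - 1104) + 4494) = 1/(12*372 + 4494) = 1/(4464 + 4494) = 1/8958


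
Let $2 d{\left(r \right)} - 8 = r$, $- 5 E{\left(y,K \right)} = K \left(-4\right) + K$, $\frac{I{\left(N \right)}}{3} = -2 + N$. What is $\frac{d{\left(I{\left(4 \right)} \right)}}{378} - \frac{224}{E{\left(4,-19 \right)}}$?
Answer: $\frac{20179}{1026} \approx 19.668$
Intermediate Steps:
$I{\left(N \right)} = -6 + 3 N$ ($I{\left(N \right)} = 3 \left(-2 + N\right) = -6 + 3 N$)
$E{\left(y,K \right)} = \frac{3 K}{5}$ ($E{\left(y,K \right)} = - \frac{K \left(-4\right) + K}{5} = - \frac{- 4 K + K}{5} = - \frac{\left(-3\right) K}{5} = \frac{3 K}{5}$)
$d{\left(r \right)} = 4 + \frac{r}{2}$
$\frac{d{\left(I{\left(4 \right)} \right)}}{378} - \frac{224}{E{\left(4,-19 \right)}} = \frac{4 + \frac{-6 + 3 \cdot 4}{2}}{378} - \frac{224}{\frac{3}{5} \left(-19\right)} = \left(4 + \frac{-6 + 12}{2}\right) \frac{1}{378} - \frac{224}{- \frac{57}{5}} = \left(4 + \frac{1}{2} \cdot 6\right) \frac{1}{378} - - \frac{1120}{57} = \left(4 + 3\right) \frac{1}{378} + \frac{1120}{57} = 7 \cdot \frac{1}{378} + \frac{1120}{57} = \frac{1}{54} + \frac{1120}{57} = \frac{20179}{1026}$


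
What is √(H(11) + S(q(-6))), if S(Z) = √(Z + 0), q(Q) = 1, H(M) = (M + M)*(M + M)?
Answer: √485 ≈ 22.023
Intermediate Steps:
H(M) = 4*M² (H(M) = (2*M)*(2*M) = 4*M²)
S(Z) = √Z
√(H(11) + S(q(-6))) = √(4*11² + √1) = √(4*121 + 1) = √(484 + 1) = √485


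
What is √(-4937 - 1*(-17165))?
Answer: 2*√3057 ≈ 110.58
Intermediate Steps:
√(-4937 - 1*(-17165)) = √(-4937 + 17165) = √12228 = 2*√3057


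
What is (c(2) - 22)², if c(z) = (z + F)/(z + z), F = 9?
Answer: 5929/16 ≈ 370.56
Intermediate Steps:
c(z) = (9 + z)/(2*z) (c(z) = (z + 9)/(z + z) = (9 + z)/((2*z)) = (9 + z)*(1/(2*z)) = (9 + z)/(2*z))
(c(2) - 22)² = ((½)*(9 + 2)/2 - 22)² = ((½)*(½)*11 - 22)² = (11/4 - 22)² = (-77/4)² = 5929/16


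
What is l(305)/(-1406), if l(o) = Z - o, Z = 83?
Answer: 3/19 ≈ 0.15789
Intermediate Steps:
l(o) = 83 - o
l(305)/(-1406) = (83 - 1*305)/(-1406) = (83 - 305)*(-1/1406) = -222*(-1/1406) = 3/19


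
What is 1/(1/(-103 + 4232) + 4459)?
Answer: 4129/18411212 ≈ 0.00022427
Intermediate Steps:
1/(1/(-103 + 4232) + 4459) = 1/(1/4129 + 4459) = 1/(18411212/4129) = 4129/18411212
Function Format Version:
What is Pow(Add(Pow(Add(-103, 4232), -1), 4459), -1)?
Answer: Rational(4129, 18411212) ≈ 0.00022427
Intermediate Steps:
Pow(Add(Pow(Add(-103, 4232), -1), 4459), -1) = Pow(Add(Pow(4129, -1), 4459), -1) = Pow(Add(Rational(1, 4129), 4459), -1) = Pow(Rational(18411212, 4129), -1) = Rational(4129, 18411212)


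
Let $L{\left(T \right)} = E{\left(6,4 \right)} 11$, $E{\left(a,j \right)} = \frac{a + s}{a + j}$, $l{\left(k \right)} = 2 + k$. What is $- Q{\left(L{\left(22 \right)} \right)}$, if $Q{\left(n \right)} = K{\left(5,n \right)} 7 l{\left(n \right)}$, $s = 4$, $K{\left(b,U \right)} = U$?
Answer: $-1001$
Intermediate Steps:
$E{\left(a,j \right)} = \frac{4 + a}{a + j}$ ($E{\left(a,j \right)} = \frac{a + 4}{a + j} = \frac{4 + a}{a + j}$)
$L{\left(T \right)} = 11$ ($L{\left(T \right)} = \frac{4 + 6}{6 + 4} \cdot 11 = \frac{1}{10} \cdot 10 \cdot 11 = 1 \cdot 11 = 11$)
$Q{\left(n \right)} = 7 n \left(2 + n\right)$ ($Q{\left(n \right)} = n 7 \left(2 + n\right) = 7 n \left(2 + n\right)$)
$- Q{\left(L{\left(22 \right)} \right)} = - 7 \cdot 11 \left(2 + 11\right) = - 7 \cdot 11 \cdot 13 = \left(-1\right) 1001 = -1001$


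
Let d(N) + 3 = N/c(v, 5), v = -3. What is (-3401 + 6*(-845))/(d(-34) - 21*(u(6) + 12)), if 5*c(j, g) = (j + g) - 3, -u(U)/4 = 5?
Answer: -8471/335 ≈ -25.287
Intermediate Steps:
u(U) = -20 (u(U) = -4*5 = -20)
c(j, g) = -⅗ + g/5 + j/5 (c(j, g) = ((j + g) - 3)/5 = ((g + j) - 3)/5 = (-3 + g + j)/5 = -⅗ + g/5 + j/5)
d(N) = -3 - 5*N (d(N) = -3 + N/(-⅗ + (⅕)*5 + (⅕)*(-3)) = -3 + N/(-⅗ + 1 - ⅗) = -3 + N/(-⅕) = -3 + N*(-5) = -3 - 5*N)
(-3401 + 6*(-845))/(d(-34) - 21*(u(6) + 12)) = (-3401 + 6*(-845))/((-3 - 5*(-34)) - 21*(-20 + 12)) = (-3401 - 5070)/((-3 + 170) - 21*(-8)) = -8471/(167 + 168) = -8471/335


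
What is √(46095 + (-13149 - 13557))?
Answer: √19389 ≈ 139.24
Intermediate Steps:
√(46095 + (-13149 - 13557)) = √(46095 - 26706) = √19389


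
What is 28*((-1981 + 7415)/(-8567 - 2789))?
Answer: -38038/2839 ≈ -13.398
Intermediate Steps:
28*((-1981 + 7415)/(-8567 - 2789)) = 28*(5434/(-11356)) = 28*(5434*(-1/11356)) = 28*(-2717/5678) = -38038/2839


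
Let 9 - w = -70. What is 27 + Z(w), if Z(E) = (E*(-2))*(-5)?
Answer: 817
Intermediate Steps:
w = 79 (w = 9 - 1*(-70) = 9 + 70 = 79)
Z(E) = 10*E (Z(E) = -2*E*(-5) = 10*E)
27 + Z(w) = 27 + 10*79 = 27 + 790 = 817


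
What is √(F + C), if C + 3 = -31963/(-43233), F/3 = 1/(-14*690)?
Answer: I*√10954217066237445/69605130 ≈ 1.5037*I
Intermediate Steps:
F = -1/3220 (F = 3/((-14*690)) = 3/(-9660) = 3*(-1/9660) = -1/3220 ≈ -0.00031056)
C = -97736/43233 (C = -3 - 31963/(-43233) = -3 - 31963*(-1/43233) = -3 + 31963/43233 = -97736/43233 ≈ -2.2607)
√(F + C) = √(-1/3220 - 97736/43233) = √(-314753153/139210260) = I*√10954217066237445/69605130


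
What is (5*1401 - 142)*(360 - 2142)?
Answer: -12229866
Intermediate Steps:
(5*1401 - 142)*(360 - 2142) = (7005 - 142)*(-1782) = 6863*(-1782) = -12229866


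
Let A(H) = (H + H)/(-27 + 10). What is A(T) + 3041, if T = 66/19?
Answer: 982111/323 ≈ 3040.6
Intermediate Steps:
T = 66/19 (T = 66*(1/19) = 66/19 ≈ 3.4737)
A(H) = -2*H/17 (A(H) = (2*H)/(-17) = (2*H)*(-1/17) = -2*H/17)
A(T) + 3041 = -2/17*66/19 + 3041 = -132/323 + 3041 = 982111/323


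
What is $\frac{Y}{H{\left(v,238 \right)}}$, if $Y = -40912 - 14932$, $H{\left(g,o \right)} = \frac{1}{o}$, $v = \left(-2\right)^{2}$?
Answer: $-13290872$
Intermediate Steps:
$v = 4$
$Y = -55844$
$\frac{Y}{H{\left(v,238 \right)}} = - \frac{55844}{\frac{1}{238}} = - 55844 \frac{1}{\frac{1}{238}} = \left(-55844\right) 238 = -13290872$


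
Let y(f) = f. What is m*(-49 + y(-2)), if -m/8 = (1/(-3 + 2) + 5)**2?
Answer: 6528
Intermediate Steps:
m = -128 (m = -8*(1/(-3 + 2) + 5)**2 = -8*(1/(-1) + 5)**2 = -8*(-1 + 5)**2 = -8*4**2 = -8*16 = -128)
m*(-49 + y(-2)) = -128*(-49 - 2) = -128*(-51) = 6528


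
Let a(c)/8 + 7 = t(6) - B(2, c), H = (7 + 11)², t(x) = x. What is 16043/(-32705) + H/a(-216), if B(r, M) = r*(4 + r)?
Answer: -3066223/850330 ≈ -3.6059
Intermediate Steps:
H = 324 (H = 18² = 324)
a(c) = -104 (a(c) = -56 + 8*(6 - 2*(4 + 2)) = -56 + 8*(6 - 2*6) = -56 + 8*(6 - 1*12) = -56 + 8*(6 - 12) = -56 + 8*(-6) = -56 - 48 = -104)
16043/(-32705) + H/a(-216) = 16043/(-32705) + 324/(-104) = 16043*(-1/32705) + 324*(-1/104) = -16043/32705 - 81/26 = -3066223/850330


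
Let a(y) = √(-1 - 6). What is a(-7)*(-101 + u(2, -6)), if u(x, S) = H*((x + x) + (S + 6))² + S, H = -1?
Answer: -123*I*√7 ≈ -325.43*I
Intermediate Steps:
a(y) = I*√7 (a(y) = √(-7) = I*√7)
u(x, S) = S - (6 + S + 2*x)² (u(x, S) = -((x + x) + (S + 6))² + S = -(2*x + (6 + S))² + S = -(6 + S + 2*x)² + S = S - (6 + S + 2*x)²)
a(-7)*(-101 + u(2, -6)) = (I*√7)*(-101 + (-6 - (6 - 6 + 2*2)²)) = (I*√7)*(-101 + (-6 - (6 - 6 + 4)²)) = (I*√7)*(-101 + (-6 - 1*4²)) = (I*√7)*(-101 + (-6 - 1*16)) = (I*√7)*(-101 + (-6 - 16)) = (I*√7)*(-101 - 22) = (I*√7)*(-123) = -123*I*√7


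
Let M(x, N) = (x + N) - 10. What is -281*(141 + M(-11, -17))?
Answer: -28943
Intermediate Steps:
M(x, N) = -10 + N + x (M(x, N) = (N + x) - 10 = -10 + N + x)
-281*(141 + M(-11, -17)) = -281*(141 + (-10 - 17 - 11)) = -281*(141 - 38) = -281*103 = -28943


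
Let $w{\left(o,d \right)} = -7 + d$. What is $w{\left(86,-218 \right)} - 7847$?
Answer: $-8072$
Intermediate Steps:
$w{\left(86,-218 \right)} - 7847 = \left(-7 - 218\right) - 7847 = -225 - 7847 = -8072$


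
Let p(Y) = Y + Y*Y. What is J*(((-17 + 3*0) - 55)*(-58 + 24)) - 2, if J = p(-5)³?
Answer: 19583998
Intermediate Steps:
p(Y) = Y + Y²
J = 8000 (J = (-5*(1 - 5))³ = (-5*(-4))³ = 20³ = 8000)
J*(((-17 + 3*0) - 55)*(-58 + 24)) - 2 = 8000*(((-17 + 3*0) - 55)*(-58 + 24)) - 2 = 8000*(((-17 + 0) - 55)*(-34)) - 2 = 8000*((-17 - 55)*(-34)) - 2 = 8000*(-72*(-34)) - 2 = 8000*2448 - 2 = 19584000 - 2 = 19583998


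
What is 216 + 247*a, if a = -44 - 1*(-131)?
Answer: 21705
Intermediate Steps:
a = 87 (a = -44 + 131 = 87)
216 + 247*a = 216 + 247*87 = 216 + 21489 = 21705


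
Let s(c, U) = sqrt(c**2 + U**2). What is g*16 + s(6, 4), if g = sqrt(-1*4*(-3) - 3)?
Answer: 48 + 2*sqrt(13) ≈ 55.211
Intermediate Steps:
s(c, U) = sqrt(U**2 + c**2)
g = 3 (g = sqrt(-4*(-3) - 3) = sqrt(12 - 3) = sqrt(9) = 3)
g*16 + s(6, 4) = 3*16 + sqrt(4**2 + 6**2) = 48 + sqrt(16 + 36) = 48 + sqrt(52) = 48 + 2*sqrt(13)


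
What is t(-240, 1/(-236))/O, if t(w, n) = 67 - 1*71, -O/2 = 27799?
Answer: 2/27799 ≈ 7.1945e-5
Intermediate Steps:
O = -55598 (O = -2*27799 = -55598)
t(w, n) = -4 (t(w, n) = 67 - 71 = -4)
t(-240, 1/(-236))/O = -4/(-55598) = -4*(-1/55598) = 2/27799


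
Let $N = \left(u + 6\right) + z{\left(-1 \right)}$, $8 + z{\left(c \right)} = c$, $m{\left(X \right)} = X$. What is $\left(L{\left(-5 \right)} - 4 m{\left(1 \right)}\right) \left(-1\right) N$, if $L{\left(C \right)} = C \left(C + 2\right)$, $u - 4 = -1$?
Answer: $0$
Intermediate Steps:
$u = 3$ ($u = 4 - 1 = 3$)
$z{\left(c \right)} = -8 + c$
$L{\left(C \right)} = C \left(2 + C\right)$
$N = 0$ ($N = \left(3 + 6\right) - 9 = 9 - 9 = 0$)
$\left(L{\left(-5 \right)} - 4 m{\left(1 \right)}\right) \left(-1\right) N = \left(- 5 \left(2 - 5\right) - 4 \cdot 1\right) \left(-1\right) 0 = \left(\left(-5\right) \left(-3\right) - 4\right) \left(-1\right) 0 = \left(15 - 4\right) \left(-1\right) 0 = 11 \left(-1\right) 0 = \left(-11\right) 0 = 0$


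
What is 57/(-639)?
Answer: -19/213 ≈ -0.089202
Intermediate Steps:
57/(-639) = 57*(-1/639) = -19/213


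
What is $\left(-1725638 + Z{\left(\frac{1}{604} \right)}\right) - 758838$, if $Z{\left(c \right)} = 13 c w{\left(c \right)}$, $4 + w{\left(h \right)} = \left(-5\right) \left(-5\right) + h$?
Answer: $- \frac{906376431511}{364816} \approx -2.4845 \cdot 10^{6}$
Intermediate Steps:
$w{\left(h \right)} = 21 + h$ ($w{\left(h \right)} = -4 + \left(\left(-5\right) \left(-5\right) + h\right) = -4 + \left(25 + h\right) = 21 + h$)
$Z{\left(c \right)} = 13 c \left(21 + c\right)$
$\left(-1725638 + Z{\left(\frac{1}{604} \right)}\right) - 758838 = \left(-1725638 + \frac{13 \left(21 + \frac{1}{604}\right)}{604}\right) - 758838 = \left(-1725638 + 13 \cdot \frac{1}{604} \left(21 + \frac{1}{604}\right)\right) - 758838 = \left(-1725638 + 13 \cdot \frac{1}{604} \cdot \frac{12685}{604}\right) - 758838 = \left(-1725638 + \frac{164905}{364816}\right) - 758838 = - \frac{629540187703}{364816} - 758838 = - \frac{906376431511}{364816}$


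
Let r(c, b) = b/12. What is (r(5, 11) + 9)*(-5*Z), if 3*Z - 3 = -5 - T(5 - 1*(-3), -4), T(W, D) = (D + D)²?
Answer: 6545/6 ≈ 1090.8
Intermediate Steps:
T(W, D) = 4*D² (T(W, D) = (2*D)² = 4*D²)
Z = -22 (Z = 1 + (-5 - 4*(-4)²)/3 = 1 + (-5 - 4*16)/3 = 1 + (-5 - 1*64)/3 = 1 + (-5 - 64)/3 = 1 + (⅓)*(-69) = 1 - 23 = -22)
r(c, b) = b/12 (r(c, b) = b*(1/12) = b/12)
(r(5, 11) + 9)*(-5*Z) = ((1/12)*11 + 9)*(-5*(-22)) = (11/12 + 9)*110 = (119/12)*110 = 6545/6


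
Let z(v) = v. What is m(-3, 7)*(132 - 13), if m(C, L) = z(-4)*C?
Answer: 1428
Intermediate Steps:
m(C, L) = -4*C
m(-3, 7)*(132 - 13) = (-4*(-3))*(132 - 13) = 12*119 = 1428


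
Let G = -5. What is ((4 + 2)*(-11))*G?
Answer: 330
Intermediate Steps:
((4 + 2)*(-11))*G = ((4 + 2)*(-11))*(-5) = (6*(-11))*(-5) = -66*(-5) = 330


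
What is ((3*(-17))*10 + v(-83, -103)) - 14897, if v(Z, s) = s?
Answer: -15510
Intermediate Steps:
((3*(-17))*10 + v(-83, -103)) - 14897 = ((3*(-17))*10 - 103) - 14897 = (-51*10 - 103) - 14897 = (-510 - 103) - 14897 = -613 - 14897 = -15510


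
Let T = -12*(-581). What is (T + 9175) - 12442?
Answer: 3705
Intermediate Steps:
T = 6972
(T + 9175) - 12442 = (6972 + 9175) - 12442 = 16147 - 12442 = 3705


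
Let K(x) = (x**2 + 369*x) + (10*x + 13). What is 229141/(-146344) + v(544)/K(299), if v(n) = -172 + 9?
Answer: -4225341337/2697186440 ≈ -1.5666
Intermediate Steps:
v(n) = -163
K(x) = 13 + x**2 + 379*x (K(x) = (x**2 + 369*x) + (13 + 10*x) = 13 + x**2 + 379*x)
229141/(-146344) + v(544)/K(299) = 229141/(-146344) - 163/(13 + 299**2 + 379*299) = 229141*(-1/146344) - 163/(13 + 89401 + 113321) = -20831/13304 - 163/202735 = -4225341337/2697186440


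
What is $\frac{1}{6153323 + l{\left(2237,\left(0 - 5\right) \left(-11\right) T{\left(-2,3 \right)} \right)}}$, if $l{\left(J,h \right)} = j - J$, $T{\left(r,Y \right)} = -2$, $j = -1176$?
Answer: $\frac{1}{6149910} \approx 1.626 \cdot 10^{-7}$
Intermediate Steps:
$l{\left(J,h \right)} = -1176 - J$
$\frac{1}{6153323 + l{\left(2237,\left(0 - 5\right) \left(-11\right) T{\left(-2,3 \right)} \right)}} = \frac{1}{6153323 - 3413} = \frac{1}{6149910}$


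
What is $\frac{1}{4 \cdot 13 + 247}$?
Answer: $\frac{1}{299} \approx 0.0033445$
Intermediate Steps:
$\frac{1}{4 \cdot 13 + 247} = \frac{1}{52 + 247} = \frac{1}{299}$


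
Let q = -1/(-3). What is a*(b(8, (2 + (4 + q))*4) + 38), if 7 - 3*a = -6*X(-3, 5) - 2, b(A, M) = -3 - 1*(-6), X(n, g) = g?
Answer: 533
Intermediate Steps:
q = ⅓ (q = -1*(-⅓) = ⅓ ≈ 0.33333)
b(A, M) = 3 (b(A, M) = -3 + 6 = 3)
a = 13 (a = 7/3 - (-6*5 - 2)/3 = 7/3 - (-30 - 2)/3 = 7/3 - ⅓*(-32) = 7/3 + 32/3 = 13)
a*(b(8, (2 + (4 + q))*4) + 38) = 13*(3 + 38) = 13*41 = 533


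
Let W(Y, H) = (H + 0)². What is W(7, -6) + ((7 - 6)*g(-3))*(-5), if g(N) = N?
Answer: 51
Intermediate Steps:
W(Y, H) = H²
W(7, -6) + ((7 - 6)*g(-3))*(-5) = (-6)² + ((7 - 6)*(-3))*(-5) = 36 + (1*(-3))*(-5) = 36 - 3*(-5) = 36 + 15 = 51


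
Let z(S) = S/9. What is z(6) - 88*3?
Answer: -790/3 ≈ -263.33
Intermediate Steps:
z(S) = S/9 (z(S) = S*(1/9) = S/9)
z(6) - 88*3 = (1/9)*6 - 88*3 = 2/3 - 264 = -790/3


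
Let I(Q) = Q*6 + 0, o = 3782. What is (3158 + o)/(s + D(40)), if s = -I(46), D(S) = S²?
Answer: 1735/331 ≈ 5.2417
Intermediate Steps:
I(Q) = 6*Q (I(Q) = 6*Q + 0 = 6*Q)
s = -276 (s = -6*46 = -1*276 = -276)
(3158 + o)/(s + D(40)) = (3158 + 3782)/(-276 + 40²) = 6940/(-276 + 1600) = 6940/1324 = 6940*(1/1324) = 1735/331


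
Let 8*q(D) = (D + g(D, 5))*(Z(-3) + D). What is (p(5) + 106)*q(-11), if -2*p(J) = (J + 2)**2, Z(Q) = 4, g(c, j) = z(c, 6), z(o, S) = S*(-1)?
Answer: 19397/16 ≈ 1212.3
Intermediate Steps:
z(o, S) = -S
g(c, j) = -6 (g(c, j) = -1*6 = -6)
p(J) = -(2 + J)**2/2 (p(J) = -(J + 2)**2/2 = -(2 + J)**2/2)
q(D) = (-6 + D)*(4 + D)/8 (q(D) = ((D - 6)*(4 + D))/8 = ((-6 + D)*(4 + D))/8 = (-6 + D)*(4 + D)/8)
(p(5) + 106)*q(-11) = (-(2 + 5)**2/2 + 106)*(-3 - 1/4*(-11) + (1/8)*(-11)**2) = (-1/2*7**2 + 106)*(-3 + 11/4 + (1/8)*121) = (-1/2*49 + 106)*(-3 + 11/4 + 121/8) = (-49/2 + 106)*(119/8) = (163/2)*(119/8) = 19397/16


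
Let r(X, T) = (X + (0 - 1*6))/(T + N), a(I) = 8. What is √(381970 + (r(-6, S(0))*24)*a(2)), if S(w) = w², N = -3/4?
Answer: 7*√7858 ≈ 620.52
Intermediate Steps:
N = -¾ (N = -3*¼ = -¾ ≈ -0.75000)
r(X, T) = (-6 + X)/(-¾ + T) (r(X, T) = (X + (0 - 1*6))/(T - ¾) = (X + (0 - 6))/(-¾ + T) = (X - 6)/(-¾ + T) = (-6 + X)/(-¾ + T))
√(381970 + (r(-6, S(0))*24)*a(2)) = √(381970 + ((4*(-6 - 6)/(-3 + 4*0²))*24)*8) = √(381970 + ((4*(-12)/(-3 + 4*0))*24)*8) = √(381970 + ((4*(-12)/(-3 + 0))*24)*8) = √(381970 + ((4*(-12)/(-3))*24)*8) = √(381970 + ((4*(-⅓)*(-12))*24)*8) = √(381970 + (16*24)*8) = √(381970 + 384*8) = √(381970 + 3072) = √385042 = 7*√7858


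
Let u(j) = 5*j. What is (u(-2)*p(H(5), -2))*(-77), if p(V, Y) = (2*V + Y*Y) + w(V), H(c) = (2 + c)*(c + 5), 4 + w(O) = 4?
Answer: 110880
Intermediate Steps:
w(O) = 0 (w(O) = -4 + 4 = 0)
H(c) = (2 + c)*(5 + c)
p(V, Y) = Y**2 + 2*V (p(V, Y) = (2*V + Y*Y) + 0 = (2*V + Y**2) + 0 = (Y**2 + 2*V) + 0 = Y**2 + 2*V)
(u(-2)*p(H(5), -2))*(-77) = ((5*(-2))*((-2)**2 + 2*(10 + 5**2 + 7*5)))*(-77) = -10*(4 + 2*(10 + 25 + 35))*(-77) = -10*(4 + 2*70)*(-77) = -10*(4 + 140)*(-77) = -10*144*(-77) = -1440*(-77) = 110880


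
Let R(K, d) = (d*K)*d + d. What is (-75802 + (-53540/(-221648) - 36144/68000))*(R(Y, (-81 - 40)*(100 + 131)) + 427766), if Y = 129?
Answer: -224890561102388300558394/29437625 ≈ -7.6396e+15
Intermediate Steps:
R(K, d) = d + K*d² (R(K, d) = (K*d)*d + d = K*d² + d = d + K*d²)
(-75802 + (-53540/(-221648) - 36144/68000))*(R(Y, (-81 - 40)*(100 + 131)) + 427766) = (-75802 + (-53540/(-221648) - 36144/68000))*(((-81 - 40)*(100 + 131))*(1 + 129*((-81 - 40)*(100 + 131))) + 427766) = (-75802 + (-53540*(-1/221648) - 36144*1/68000))*((-121*231)*(1 + 129*(-121*231)) + 427766) = (-75802 + (13385/55412 - 2259/4250))*(-27951*(1 + 129*(-27951)) + 427766) = (-75802 - 34144729/117750500)*(-27951*(1 - 3605679) + 427766) = -8925757545729*(-27951*(-3605678) + 427766)/117750500 = -8925757545729*(100782305778 + 427766)/117750500 = -8925757545729/117750500*100782733544 = -224890561102388300558394/29437625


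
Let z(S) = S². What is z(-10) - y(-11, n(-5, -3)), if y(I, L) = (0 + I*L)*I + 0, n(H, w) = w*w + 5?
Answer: -1594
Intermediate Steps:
n(H, w) = 5 + w² (n(H, w) = w² + 5 = 5 + w²)
y(I, L) = L*I² (y(I, L) = (I*L)*I + 0 = L*I² + 0 = L*I²)
z(-10) - y(-11, n(-5, -3)) = (-10)² - (5 + (-3)²)*(-11)² = 100 - (5 + 9)*121 = 100 - 14*121 = 100 - 1*1694 = 100 - 1694 = -1594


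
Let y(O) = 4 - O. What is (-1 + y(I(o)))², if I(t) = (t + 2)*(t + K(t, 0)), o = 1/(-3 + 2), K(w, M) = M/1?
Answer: 16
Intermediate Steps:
K(w, M) = M (K(w, M) = M*1 = M)
o = -1 (o = 1/(-1) = -1)
I(t) = t*(2 + t) (I(t) = (t + 2)*(t + 0) = (2 + t)*t = t*(2 + t))
(-1 + y(I(o)))² = (-1 + (4 - (-1)*(2 - 1)))² = (-1 + (4 - (-1)))² = (-1 + (4 - 1*(-1)))² = (-1 + (4 + 1))² = (-1 + 5)² = 4² = 16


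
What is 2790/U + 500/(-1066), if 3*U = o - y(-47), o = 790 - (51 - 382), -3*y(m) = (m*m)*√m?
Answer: -7577273155/64134497804 - 27733995*I*√47/120327388 ≈ -0.11815 - 1.5801*I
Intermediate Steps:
y(m) = -m^(5/2)/3 (y(m) = -m*m*√m/3 = -m²*√m/3 = -m^(5/2)/3)
o = 1121 (o = 790 - 1*(-331) = 790 + 331 = 1121)
U = 1121/3 + 2209*I*√47/9 (U = (1121 - (-1)*(-47)^(5/2)/3)/3 = (1121 - (-1)*2209*I*√47/3)/3 = (1121 - (-2209)*I*√47/3)/3 = (1121 + 2209*I*√47/3)/3 = 1121/3 + 2209*I*√47/9 ≈ 373.67 + 1682.7*I)
2790/U + 500/(-1066) = 2790/(1121/3 + 2209*I*√47/9) + 500/(-1066) = 2790/(1121/3 + 2209*I*√47/9) + 500*(-1/1066) = 2790/(1121/3 + 2209*I*√47/9) - 250/533 = -250/533 + 2790/(1121/3 + 2209*I*√47/9)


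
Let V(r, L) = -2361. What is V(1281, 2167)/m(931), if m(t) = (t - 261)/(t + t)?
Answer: -2198091/335 ≈ -6561.5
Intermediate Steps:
m(t) = (-261 + t)/(2*t) (m(t) = (-261 + t)/((2*t)) = (-261 + t)*(1/(2*t)) = (-261 + t)/(2*t))
V(1281, 2167)/m(931) = -2361*1862/(-261 + 931) = -2361/((½)*(1/931)*670) = -2361/335/931 = -2361*931/335 = -2198091/335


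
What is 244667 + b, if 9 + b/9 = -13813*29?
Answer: -3360607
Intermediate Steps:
b = -3605274 (b = -81 + 9*(-13813*29) = -81 + 9*(-400577) = -81 - 3605193 = -3605274)
244667 + b = 244667 - 3605274 = -3360607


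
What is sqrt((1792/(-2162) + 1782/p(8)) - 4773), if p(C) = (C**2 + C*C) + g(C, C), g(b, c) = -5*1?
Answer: I*sqrt(9349016560355)/44321 ≈ 68.988*I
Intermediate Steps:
g(b, c) = -5
p(C) = -5 + 2*C**2 (p(C) = (C**2 + C*C) - 5 = (C**2 + C**2) - 5 = 2*C**2 - 5 = -5 + 2*C**2)
sqrt((1792/(-2162) + 1782/p(8)) - 4773) = sqrt((1792/(-2162) + 1782/(-5 + 2*8**2)) - 4773) = sqrt((1792*(-1/2162) + 1782/(-5 + 2*64)) - 4773) = sqrt((-896/1081 + 1782/(-5 + 128)) - 4773) = sqrt((-896/1081 + 1782/123) - 4773) = sqrt((-896/1081 + 1782*(1/123)) - 4773) = sqrt((-896/1081 + 594/41) - 4773) = sqrt(605378/44321 - 4773) = sqrt(-210938755/44321) = I*sqrt(9349016560355)/44321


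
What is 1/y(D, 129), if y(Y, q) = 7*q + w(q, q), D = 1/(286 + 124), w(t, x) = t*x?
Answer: 1/17544 ≈ 5.7000e-5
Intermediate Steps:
D = 1/410 ≈ 0.0024390
y(Y, q) = q² + 7*q (y(Y, q) = 7*q + q*q = 7*q + q² = q² + 7*q)
1/y(D, 129) = 1/(129*(7 + 129)) = 1/(129*136) = 1/17544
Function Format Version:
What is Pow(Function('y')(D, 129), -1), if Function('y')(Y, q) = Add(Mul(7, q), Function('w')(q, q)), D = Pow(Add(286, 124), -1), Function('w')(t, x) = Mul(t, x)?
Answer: Rational(1, 17544) ≈ 5.7000e-5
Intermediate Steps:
D = Rational(1, 410) (D = Pow(410, -1) = Rational(1, 410) ≈ 0.0024390)
Function('y')(Y, q) = Add(Pow(q, 2), Mul(7, q)) (Function('y')(Y, q) = Add(Mul(7, q), Mul(q, q)) = Add(Mul(7, q), Pow(q, 2)) = Add(Pow(q, 2), Mul(7, q)))
Pow(Function('y')(D, 129), -1) = Pow(Mul(129, Add(7, 129)), -1) = Pow(Mul(129, 136), -1) = Pow(17544, -1) = Rational(1, 17544)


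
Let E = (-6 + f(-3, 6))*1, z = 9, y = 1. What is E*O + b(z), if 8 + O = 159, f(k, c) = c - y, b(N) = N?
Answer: -142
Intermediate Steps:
f(k, c) = -1 + c (f(k, c) = c - 1*1 = c - 1 = -1 + c)
O = 151 (O = -8 + 159 = 151)
E = -1 (E = (-6 + (-1 + 6))*1 = (-6 + 5)*1 = -1*1 = -1)
E*O + b(z) = -1*151 + 9 = -151 + 9 = -142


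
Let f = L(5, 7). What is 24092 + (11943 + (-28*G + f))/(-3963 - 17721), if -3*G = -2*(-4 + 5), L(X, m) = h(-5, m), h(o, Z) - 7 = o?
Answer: 1567197005/65052 ≈ 24091.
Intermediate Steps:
h(o, Z) = 7 + o
L(X, m) = 2 (L(X, m) = 7 - 5 = 2)
G = 2/3 (G = -(-2)*(-4 + 5)/3 = -(-2)/3 = -1/3*(-2) = 2/3 ≈ 0.66667)
f = 2
24092 + (11943 + (-28*G + f))/(-3963 - 17721) = 24092 + (11943 + (-28*2/3 + 2))/(-3963 - 17721) = 24092 + (11943 + (-56/3 + 2))/(-21684) = 24092 + (11943 - 50/3)*(-1/21684) = 24092 + (35779/3)*(-1/21684) = 24092 - 35779/65052 = 1567197005/65052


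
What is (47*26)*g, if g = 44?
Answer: 53768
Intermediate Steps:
(47*26)*g = (47*26)*44 = 1222*44 = 53768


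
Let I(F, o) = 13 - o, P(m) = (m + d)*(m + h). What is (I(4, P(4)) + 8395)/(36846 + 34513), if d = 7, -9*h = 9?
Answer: 8375/71359 ≈ 0.11736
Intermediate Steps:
h = -1 (h = -⅑*9 = -1)
P(m) = (-1 + m)*(7 + m) (P(m) = (m + 7)*(m - 1) = (7 + m)*(-1 + m) = (-1 + m)*(7 + m))
(I(4, P(4)) + 8395)/(36846 + 34513) = ((13 - (-7 + 4² + 6*4)) + 8395)/(36846 + 34513) = ((13 - (-7 + 16 + 24)) + 8395)/71359 = ((13 - 1*33) + 8395)*(1/71359) = ((13 - 33) + 8395)*(1/71359) = (-20 + 8395)*(1/71359) = 8375*(1/71359) = 8375/71359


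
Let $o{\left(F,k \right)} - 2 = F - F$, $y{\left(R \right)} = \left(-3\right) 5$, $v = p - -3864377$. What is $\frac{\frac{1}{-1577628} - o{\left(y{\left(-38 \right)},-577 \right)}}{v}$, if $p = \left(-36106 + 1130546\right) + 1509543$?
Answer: $- \frac{3155257}{10204665850080} \approx -3.092 \cdot 10^{-7}$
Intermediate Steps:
$p = 2603983$ ($p = 1094440 + 1509543 = 2603983$)
$v = 6468360$ ($v = 2603983 - -3864377 = 2603983 + 3864377 = 6468360$)
$y{\left(R \right)} = -15$
$o{\left(F,k \right)} = 2$ ($o{\left(F,k \right)} = 2 + \left(F - F\right) = 2 + 0 = 2$)
$\frac{\frac{1}{-1577628} - o{\left(y{\left(-38 \right)},-577 \right)}}{v} = \frac{\frac{1}{-1577628} - 2}{6468360} = \left(- \frac{1}{1577628} - 2\right) \frac{1}{6468360} = \left(- \frac{3155257}{1577628}\right) \frac{1}{6468360} = - \frac{3155257}{10204665850080}$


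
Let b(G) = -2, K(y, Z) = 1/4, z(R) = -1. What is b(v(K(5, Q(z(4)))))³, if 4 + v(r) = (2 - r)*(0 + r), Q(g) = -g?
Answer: -8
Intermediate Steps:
K(y, Z) = ¼
v(r) = -4 + r*(2 - r) (v(r) = -4 + (2 - r)*(0 + r) = -4 + (2 - r)*r = -4 + r*(2 - r))
b(v(K(5, Q(z(4)))))³ = (-2)³ = -8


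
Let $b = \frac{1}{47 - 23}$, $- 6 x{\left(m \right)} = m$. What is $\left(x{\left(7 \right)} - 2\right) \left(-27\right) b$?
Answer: $\frac{57}{16} \approx 3.5625$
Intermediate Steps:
$x{\left(m \right)} = - \frac{m}{6}$
$b = \frac{1}{24} \approx 0.041667$
$\left(x{\left(7 \right)} - 2\right) \left(-27\right) b = \left(\left(- \frac{1}{6}\right) 7 - 2\right) \left(-27\right) \frac{1}{24} = \left(- \frac{7}{6} - 2\right) \left(-27\right) \frac{1}{24} = \left(- \frac{19}{6}\right) \left(-27\right) \frac{1}{24} = \frac{171}{2} \cdot \frac{1}{24} = \frac{57}{16}$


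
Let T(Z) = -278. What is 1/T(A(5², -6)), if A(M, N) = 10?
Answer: -1/278 ≈ -0.0035971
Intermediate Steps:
1/T(A(5², -6)) = 1/(-278) = -1/278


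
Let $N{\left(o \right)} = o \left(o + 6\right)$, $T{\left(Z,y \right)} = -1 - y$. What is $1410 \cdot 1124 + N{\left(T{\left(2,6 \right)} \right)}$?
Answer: $1584847$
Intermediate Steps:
$N{\left(o \right)} = o \left(6 + o\right)$
$1410 \cdot 1124 + N{\left(T{\left(2,6 \right)} \right)} = 1410 \cdot 1124 + \left(-1 - 6\right) \left(6 - 7\right) = 1584840 + \left(-1 - 6\right) \left(6 - 7\right) = 1584840 - 7 \left(6 - 7\right) = 1584840 - -7 = 1584840 + 7 = 1584847$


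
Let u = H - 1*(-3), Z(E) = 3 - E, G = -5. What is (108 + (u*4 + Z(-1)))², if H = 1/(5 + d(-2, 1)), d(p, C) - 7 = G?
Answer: 760384/49 ≈ 15518.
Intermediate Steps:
d(p, C) = 2 (d(p, C) = 7 - 5 = 2)
H = ⅐ (H = 1/(5 + 2) = 1/7 = ⅐ ≈ 0.14286)
u = 22/7 (u = ⅐ - 1*(-3) = ⅐ + 3 = 22/7 ≈ 3.1429)
(108 + (u*4 + Z(-1)))² = (108 + ((22/7)*4 + (3 - 1*(-1))))² = (108 + (88/7 + (3 + 1)))² = (108 + (88/7 + 4))² = (108 + 116/7)² = (872/7)² = 760384/49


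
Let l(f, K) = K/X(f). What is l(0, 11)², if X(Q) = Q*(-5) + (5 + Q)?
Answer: 121/25 ≈ 4.8400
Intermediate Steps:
X(Q) = 5 - 4*Q (X(Q) = -5*Q + (5 + Q) = 5 - 4*Q)
l(f, K) = K/(5 - 4*f)
l(0, 11)² = (-1*11/(-5 + 4*0))² = (-1*11/(-5 + 0))² = (-1*11/(-5))² = (-1*11*(-⅕))² = (11/5)² = 121/25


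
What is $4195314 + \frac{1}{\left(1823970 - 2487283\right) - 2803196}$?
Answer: $\frac{14543093738825}{3466509} \approx 4.1953 \cdot 10^{6}$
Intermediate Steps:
$4195314 + \frac{1}{\left(1823970 - 2487283\right) - 2803196} = 4195314 + \frac{1}{-663313 - 2803196} = 4195314 + \frac{1}{-3466509} = 4195314 - \frac{1}{3466509} = \frac{14543093738825}{3466509}$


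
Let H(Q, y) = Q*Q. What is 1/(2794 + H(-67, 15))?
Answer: 1/7283 ≈ 0.00013731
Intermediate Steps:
H(Q, y) = Q²
1/(2794 + H(-67, 15)) = 1/(2794 + (-67)²) = 1/(2794 + 4489) = 1/7283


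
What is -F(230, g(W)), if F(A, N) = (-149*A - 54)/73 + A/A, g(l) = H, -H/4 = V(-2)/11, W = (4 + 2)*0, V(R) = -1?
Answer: 34251/73 ≈ 469.19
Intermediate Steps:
W = 0 (W = 6*0 = 0)
H = 4/11 (H = -(-4)/11 = -4*(-1/11) = 4/11 ≈ 0.36364)
g(l) = 4/11
F(A, N) = 19/73 - 149*A/73 (F(A, N) = (-54 - 149*A)*(1/73) + 1 = (-54/73 - 149*A/73) + 1 = 19/73 - 149*A/73)
-F(230, g(W)) = -(19/73 - 149/73*230) = -(19/73 - 34270/73) = -1*(-34251/73) = 34251/73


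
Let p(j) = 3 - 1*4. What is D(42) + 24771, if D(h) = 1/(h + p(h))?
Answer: 1015612/41 ≈ 24771.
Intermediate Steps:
p(j) = -1 (p(j) = 3 - 4 = -1)
D(h) = 1/(-1 + h) (D(h) = 1/(h - 1) = 1/(-1 + h))
D(42) + 24771 = 1/(-1 + 42) + 24771 = 1/41 + 24771 = 1015612/41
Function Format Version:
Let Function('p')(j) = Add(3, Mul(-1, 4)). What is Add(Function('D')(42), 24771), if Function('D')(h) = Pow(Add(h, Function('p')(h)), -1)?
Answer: Rational(1015612, 41) ≈ 24771.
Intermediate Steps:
Function('p')(j) = -1 (Function('p')(j) = Add(3, -4) = -1)
Function('D')(h) = Pow(Add(-1, h), -1) (Function('D')(h) = Pow(Add(h, -1), -1) = Pow(Add(-1, h), -1))
Add(Function('D')(42), 24771) = Add(Pow(Add(-1, 42), -1), 24771) = Add(Pow(41, -1), 24771) = Add(Rational(1, 41), 24771) = Rational(1015612, 41)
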